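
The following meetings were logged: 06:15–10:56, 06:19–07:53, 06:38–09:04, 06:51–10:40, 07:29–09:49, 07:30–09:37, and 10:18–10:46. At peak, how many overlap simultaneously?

At 07:30, 6 of the intervals are simultaneously active.
No point has more.

6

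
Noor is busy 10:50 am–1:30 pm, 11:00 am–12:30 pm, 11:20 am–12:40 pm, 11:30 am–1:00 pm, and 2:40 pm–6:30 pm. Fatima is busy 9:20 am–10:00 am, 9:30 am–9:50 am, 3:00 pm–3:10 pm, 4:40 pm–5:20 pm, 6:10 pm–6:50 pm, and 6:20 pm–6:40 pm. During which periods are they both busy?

3:00 pm-3:10 pm, 4:40 pm-5:20 pm, 6:10 pm-6:30 pm

Merge the first list: 10:50 am-1:30 pm, 2:40 pm-6:30 pm.
Merge the second list: 9:20 am-10:00 am, 3:00 pm-3:10 pm, 4:40 pm-5:20 pm, 6:10 pm-6:50 pm.
10:50 am-1:30 pm falls entirely outside B.
2:40 pm-6:30 pm overlaps B on 3:00 pm-3:10 pm, 4:40 pm-5:20 pm, 6:10 pm-6:30 pm.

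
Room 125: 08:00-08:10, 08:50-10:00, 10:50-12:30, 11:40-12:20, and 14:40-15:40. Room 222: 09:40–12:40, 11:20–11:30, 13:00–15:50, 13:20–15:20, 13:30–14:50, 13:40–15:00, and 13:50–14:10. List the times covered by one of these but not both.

A, merged: 08:00–08:10, 08:50–10:00, 10:50–12:30, 14:40–15:40.
B, merged: 09:40–12:40, 13:00–15:50.
A but not B: 08:00–08:10, 08:50–09:40.
B but not A: 10:00–10:50, 12:30–12:40, 13:00–14:40, 15:40–15:50.
Combining gives A △ B.

08:00–08:10, 08:50–09:40, 10:00–10:50, 12:30–12:40, 13:00–14:40, 15:40–15:50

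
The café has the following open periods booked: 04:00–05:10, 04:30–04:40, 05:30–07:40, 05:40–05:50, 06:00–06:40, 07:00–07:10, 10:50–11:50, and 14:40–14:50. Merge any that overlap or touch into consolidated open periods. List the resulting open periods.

04:30–04:40 overlaps/touches 04:00–05:10 → extend to 04:00–05:10.
05:30–07:40 is disjoint → start new block.
05:40–05:50 overlaps/touches 05:30–07:40 → extend to 05:30–07:40.
06:00–06:40 overlaps/touches 05:30–07:40 → extend to 05:30–07:40.
07:00–07:10 overlaps/touches 05:30–07:40 → extend to 05:30–07:40.
10:50–11:50 is disjoint → start new block.
14:40–14:50 is disjoint → start new block.

04:00–05:10, 05:30–07:40, 10:50–11:50, 14:40–14:50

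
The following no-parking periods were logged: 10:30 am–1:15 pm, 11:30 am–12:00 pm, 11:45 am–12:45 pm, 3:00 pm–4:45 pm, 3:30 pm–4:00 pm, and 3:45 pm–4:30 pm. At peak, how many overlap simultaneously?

At 11:45 am, 3 of the intervals are simultaneously active.
No point has more.

3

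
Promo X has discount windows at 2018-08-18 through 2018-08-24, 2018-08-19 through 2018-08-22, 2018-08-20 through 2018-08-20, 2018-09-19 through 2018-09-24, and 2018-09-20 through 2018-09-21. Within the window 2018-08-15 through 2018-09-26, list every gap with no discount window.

2018-08-15 through 2018-08-17, 2018-08-25 through 2018-09-18, 2018-09-25 through 2018-09-26

Covered (merged): 2018-08-18 through 2018-08-24, 2018-09-19 through 2018-09-24.
Uncovered inside 2018-08-15 through 2018-09-26: 2018-08-15 through 2018-08-17, 2018-08-25 through 2018-09-18, 2018-09-25 through 2018-09-26.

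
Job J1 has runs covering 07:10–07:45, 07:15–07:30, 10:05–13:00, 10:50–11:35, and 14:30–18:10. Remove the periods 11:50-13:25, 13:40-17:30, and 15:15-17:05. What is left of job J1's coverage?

A, merged: 07:10–07:45, 10:05–13:00, 14:30–18:10.
B, merged: 11:50–13:25, 13:40–17:30.
07:10–07:45: nothing removed.
10:05–13:00 \ B = 10:05–11:50.
14:30–18:10 \ B = 17:30–18:10.

07:10–07:45, 10:05–11:50, 17:30–18:10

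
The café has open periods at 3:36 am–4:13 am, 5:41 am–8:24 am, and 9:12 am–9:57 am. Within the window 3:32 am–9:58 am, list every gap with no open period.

The merged coverage is 3:36 am-4:13 am, 5:41 am-8:24 am, 9:12 am-9:57 am.
Complement within 3:32 am-9:58 am: 3:32 am-3:36 am, 4:13 am-5:41 am, 8:24 am-9:12 am, 9:57 am-9:58 am.

3:32 am-3:36 am, 4:13 am-5:41 am, 8:24 am-9:12 am, 9:57 am-9:58 am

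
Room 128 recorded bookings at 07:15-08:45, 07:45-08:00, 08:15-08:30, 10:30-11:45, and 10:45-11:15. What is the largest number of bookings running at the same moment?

Sweep endpoints in order; track running count of active intervals.
Peak of 2 reached at 07:45.

2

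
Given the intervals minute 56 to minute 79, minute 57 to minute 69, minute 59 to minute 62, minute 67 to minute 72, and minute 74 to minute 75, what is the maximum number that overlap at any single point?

3

Walk the sorted start/end points keeping a running depth.
The depth first hits 3 at minute 59.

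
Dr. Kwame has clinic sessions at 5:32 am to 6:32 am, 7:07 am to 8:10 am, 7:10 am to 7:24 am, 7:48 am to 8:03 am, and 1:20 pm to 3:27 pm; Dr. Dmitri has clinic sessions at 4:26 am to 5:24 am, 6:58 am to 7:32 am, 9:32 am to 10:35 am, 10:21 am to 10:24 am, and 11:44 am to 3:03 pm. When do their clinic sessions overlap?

7:07 am-7:32 am, 1:20 pm-3:03 pm

A, merged: 5:32 am-6:32 am, 7:07 am-8:10 am, 1:20 pm-3:27 pm.
B, merged: 4:26 am-5:24 am, 6:58 am-7:32 am, 9:32 am-10:35 am, 11:44 am-3:03 pm.
5:32 am-6:32 am meets no B interval.
7:07 am-8:10 am ∩ B → 7:07 am-7:32 am.
1:20 pm-3:27 pm ∩ B → 1:20 pm-3:03 pm.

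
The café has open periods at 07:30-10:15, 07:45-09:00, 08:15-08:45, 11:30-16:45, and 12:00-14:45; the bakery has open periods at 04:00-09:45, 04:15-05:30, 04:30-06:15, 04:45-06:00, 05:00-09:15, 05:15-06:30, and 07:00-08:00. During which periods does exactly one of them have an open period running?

Merge the first list: 07:30–10:15, 11:30–16:45.
Merge the second list: 04:00–09:45.
A but not B: 09:45–10:15, 11:30–16:45.
B but not A: 04:00–07:30.
Combining gives A △ B.

04:00–07:30, 09:45–10:15, 11:30–16:45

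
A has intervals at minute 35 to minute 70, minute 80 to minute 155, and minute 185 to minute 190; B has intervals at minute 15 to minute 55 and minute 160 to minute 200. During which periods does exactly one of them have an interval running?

minute 15 to minute 35, minute 55 to minute 70, minute 80 to minute 155, minute 160 to minute 185, minute 190 to minute 200

A but not B: minute 55 to minute 70, minute 80 to minute 155.
B but not A: minute 15 to minute 35, minute 160 to minute 185, minute 190 to minute 200.
Combining gives A △ B.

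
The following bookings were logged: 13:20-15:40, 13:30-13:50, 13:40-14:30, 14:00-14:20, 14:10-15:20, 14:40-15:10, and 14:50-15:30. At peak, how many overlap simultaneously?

4

Sweep endpoints in order; track running count of active intervals.
Peak of 4 reached at 14:10.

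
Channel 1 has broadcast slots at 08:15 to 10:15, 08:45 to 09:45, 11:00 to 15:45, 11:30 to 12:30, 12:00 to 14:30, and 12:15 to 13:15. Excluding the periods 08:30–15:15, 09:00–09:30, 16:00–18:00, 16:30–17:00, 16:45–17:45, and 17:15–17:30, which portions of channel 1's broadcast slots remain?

08:15–08:30, 15:15–15:45

A, merged: 08:15–10:15, 11:00–15:45.
B, merged: 08:30–15:15, 16:00–18:00.
08:15–10:15 \ B = 08:15–08:30.
11:00–15:45 \ B = 15:15–15:45.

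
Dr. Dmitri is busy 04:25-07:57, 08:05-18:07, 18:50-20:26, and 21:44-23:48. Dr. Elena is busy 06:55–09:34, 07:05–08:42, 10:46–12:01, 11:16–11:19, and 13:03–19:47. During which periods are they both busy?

Merge the second list: 06:55–09:34, 10:46–12:01, 13:03–19:47.
04:25–07:57 overlaps B on 06:55–07:57.
08:05–18:07 overlaps B on 08:05–09:34, 10:46–12:01, 13:03–18:07.
18:50–20:26 overlaps B on 18:50–19:47.
21:44–23:48 falls entirely outside B.

06:55–07:57, 08:05–09:34, 10:46–12:01, 13:03–18:07, 18:50–19:47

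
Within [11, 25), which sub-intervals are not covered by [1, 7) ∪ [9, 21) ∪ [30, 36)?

[21, 25)

Covered (merged): [1, 7), [9, 21), [30, 36).
Uncovered inside [11, 25): [21, 25).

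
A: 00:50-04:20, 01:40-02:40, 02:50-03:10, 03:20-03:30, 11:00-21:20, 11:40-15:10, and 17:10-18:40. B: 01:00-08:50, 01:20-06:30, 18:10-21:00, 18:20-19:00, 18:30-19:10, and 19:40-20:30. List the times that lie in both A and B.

01:00-04:20, 18:10-21:00

Merge the first list: 00:50-04:20, 11:00-21:20.
Merge the second list: 01:00-08:50, 18:10-21:00.
00:50-04:20 ∩ B → 01:00-04:20.
11:00-21:20 ∩ B → 18:10-21:00.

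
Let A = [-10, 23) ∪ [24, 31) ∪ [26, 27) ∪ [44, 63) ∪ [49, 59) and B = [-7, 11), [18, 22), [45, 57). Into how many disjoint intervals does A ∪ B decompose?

3

Merge the first list: [-10, 23), [24, 31), [44, 63).
A ∪ B = [-10, 23), [24, 31), [44, 63).
That is 3 disjoint pieces.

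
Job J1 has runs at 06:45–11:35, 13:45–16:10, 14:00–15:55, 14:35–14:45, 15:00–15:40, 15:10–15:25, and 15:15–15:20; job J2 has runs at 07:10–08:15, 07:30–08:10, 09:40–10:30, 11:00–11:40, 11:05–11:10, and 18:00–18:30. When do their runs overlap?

Merge the first list: 06:45–11:35, 13:45–16:10.
Merge the second list: 07:10–08:15, 09:40–10:30, 11:00–11:40, 18:00–18:30.
06:45–11:35 ∩ B → 07:10–08:15, 09:40–10:30, 11:00–11:35.
13:45–16:10 meets no B interval.

07:10–08:15, 09:40–10:30, 11:00–11:35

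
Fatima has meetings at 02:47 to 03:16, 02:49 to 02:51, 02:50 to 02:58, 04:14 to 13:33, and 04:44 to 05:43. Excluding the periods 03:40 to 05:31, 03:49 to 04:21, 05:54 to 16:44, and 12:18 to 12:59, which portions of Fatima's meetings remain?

A, merged: 02:47-03:16, 04:14-13:33.
B, merged: 03:40-05:31, 05:54-16:44.
02:47-03:16 is untouched.
04:14-13:33 with B removed leaves 05:31-05:54.

02:47-03:16, 05:31-05:54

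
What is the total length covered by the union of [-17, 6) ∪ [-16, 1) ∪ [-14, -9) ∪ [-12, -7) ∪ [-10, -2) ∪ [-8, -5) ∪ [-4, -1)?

Merged: [-17, 6).
Length: 23.

23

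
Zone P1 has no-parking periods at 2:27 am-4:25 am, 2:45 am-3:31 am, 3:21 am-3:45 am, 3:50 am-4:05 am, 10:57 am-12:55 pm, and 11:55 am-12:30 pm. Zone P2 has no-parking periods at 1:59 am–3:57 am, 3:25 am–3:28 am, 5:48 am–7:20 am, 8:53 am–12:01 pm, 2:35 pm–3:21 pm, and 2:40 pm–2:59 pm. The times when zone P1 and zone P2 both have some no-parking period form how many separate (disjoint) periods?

2

Merge the first list: 2:27 am–4:25 am, 10:57 am–12:55 pm.
Merge the second list: 1:59 am–3:57 am, 5:48 am–7:20 am, 8:53 am–12:01 pm, 2:35 pm–3:21 pm.
A ∩ B = 2:27 am–3:57 am, 10:57 am–12:01 pm.
That is 2 disjoint pieces.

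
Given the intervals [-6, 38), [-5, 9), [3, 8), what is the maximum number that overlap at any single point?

Sweep endpoints in order; track running count of active intervals.
Peak of 3 reached at 3.

3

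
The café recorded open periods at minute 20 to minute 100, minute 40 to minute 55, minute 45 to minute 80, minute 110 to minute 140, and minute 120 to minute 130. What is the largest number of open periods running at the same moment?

3

At minute 45, 3 of the intervals are simultaneously active.
No point has more.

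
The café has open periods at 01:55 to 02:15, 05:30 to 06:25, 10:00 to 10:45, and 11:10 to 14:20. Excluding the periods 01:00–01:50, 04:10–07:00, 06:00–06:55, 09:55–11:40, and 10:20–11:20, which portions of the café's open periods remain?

B, merged: 01:00–01:50, 04:10–07:00, 09:55–11:40.
01:55–02:15: nothing removed.
05:30–06:25: entirely removed.
10:00–10:45: entirely removed.
11:10–14:20 \ B = 11:40–14:20.

01:55–02:15, 11:40–14:20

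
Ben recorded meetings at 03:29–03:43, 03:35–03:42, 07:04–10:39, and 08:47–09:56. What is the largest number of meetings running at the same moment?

2

Walk the sorted start/end points keeping a running depth.
The depth first hits 2 at 03:35.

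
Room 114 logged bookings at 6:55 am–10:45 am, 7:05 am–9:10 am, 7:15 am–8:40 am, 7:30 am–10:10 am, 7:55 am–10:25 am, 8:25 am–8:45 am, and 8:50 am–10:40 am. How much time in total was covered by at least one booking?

3 h 50 min

Merged: 6:55 am–10:45 am.
Length: 3 h 50 min.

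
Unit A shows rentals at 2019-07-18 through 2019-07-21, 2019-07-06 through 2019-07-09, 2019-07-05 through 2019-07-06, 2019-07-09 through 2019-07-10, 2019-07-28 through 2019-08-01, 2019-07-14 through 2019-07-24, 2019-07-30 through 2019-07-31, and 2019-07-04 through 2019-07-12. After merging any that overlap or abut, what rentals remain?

Sort by start: 2019-07-04 through 2019-07-12, 2019-07-05 through 2019-07-06, 2019-07-06 through 2019-07-09, 2019-07-09 through 2019-07-10, 2019-07-14 through 2019-07-24, 2019-07-18 through 2019-07-21, 2019-07-28 through 2019-08-01, 2019-07-30 through 2019-07-31.
2019-07-05 through 2019-07-06 overlaps/touches 2019-07-04 through 2019-07-12 → extend to 2019-07-04 through 2019-07-12.
2019-07-06 through 2019-07-09 overlaps/touches 2019-07-04 through 2019-07-12 → extend to 2019-07-04 through 2019-07-12.
2019-07-09 through 2019-07-10 overlaps/touches 2019-07-04 through 2019-07-12 → extend to 2019-07-04 through 2019-07-12.
2019-07-14 through 2019-07-24 is disjoint → start new block.
2019-07-18 through 2019-07-21 overlaps/touches 2019-07-14 through 2019-07-24 → extend to 2019-07-14 through 2019-07-24.
2019-07-28 through 2019-08-01 is disjoint → start new block.
2019-07-30 through 2019-07-31 overlaps/touches 2019-07-28 through 2019-08-01 → extend to 2019-07-28 through 2019-08-01.

2019-07-04 through 2019-07-12, 2019-07-14 through 2019-07-24, 2019-07-28 through 2019-08-01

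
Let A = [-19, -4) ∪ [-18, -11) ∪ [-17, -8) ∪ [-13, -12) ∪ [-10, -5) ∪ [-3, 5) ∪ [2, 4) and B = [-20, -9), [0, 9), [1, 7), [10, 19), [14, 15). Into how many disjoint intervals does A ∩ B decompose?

A, merged: [-19, -4), [-3, 5).
B, merged: [-20, -9), [0, 9), [10, 19).
A ∩ B = [-19, -9), [0, 5).
That is 2 disjoint pieces.

2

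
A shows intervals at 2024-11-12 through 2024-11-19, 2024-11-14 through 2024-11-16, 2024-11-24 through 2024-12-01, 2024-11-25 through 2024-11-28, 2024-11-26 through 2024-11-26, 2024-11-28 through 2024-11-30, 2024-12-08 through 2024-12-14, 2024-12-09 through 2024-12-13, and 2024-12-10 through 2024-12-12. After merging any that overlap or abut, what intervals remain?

2024-11-14 through 2024-11-16 overlaps/touches 2024-11-12 through 2024-11-19 → extend to 2024-11-12 through 2024-11-19.
2024-11-24 through 2024-12-01 is disjoint → start new block.
2024-11-25 through 2024-11-28 overlaps/touches 2024-11-24 through 2024-12-01 → extend to 2024-11-24 through 2024-12-01.
2024-11-26 through 2024-11-26 overlaps/touches 2024-11-24 through 2024-12-01 → extend to 2024-11-24 through 2024-12-01.
2024-11-28 through 2024-11-30 overlaps/touches 2024-11-24 through 2024-12-01 → extend to 2024-11-24 through 2024-12-01.
2024-12-08 through 2024-12-14 is disjoint → start new block.
2024-12-09 through 2024-12-13 overlaps/touches 2024-12-08 through 2024-12-14 → extend to 2024-12-08 through 2024-12-14.
2024-12-10 through 2024-12-12 overlaps/touches 2024-12-08 through 2024-12-14 → extend to 2024-12-08 through 2024-12-14.

2024-11-12 through 2024-11-19, 2024-11-24 through 2024-12-01, 2024-12-08 through 2024-12-14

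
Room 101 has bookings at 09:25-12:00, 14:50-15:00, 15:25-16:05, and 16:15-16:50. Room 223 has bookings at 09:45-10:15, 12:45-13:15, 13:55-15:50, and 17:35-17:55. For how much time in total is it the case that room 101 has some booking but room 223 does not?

2 h 55 min

A \ B = 09:25–09:45, 10:15–12:00, 15:50–16:05, 16:15–16:50.
Total: 20 min + 1 h 45 min + 15 min + 35 min = 2 h 55 min.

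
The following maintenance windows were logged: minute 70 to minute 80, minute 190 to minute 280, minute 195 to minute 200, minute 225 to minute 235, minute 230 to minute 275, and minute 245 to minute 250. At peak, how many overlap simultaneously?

3

At minute 230, 3 of the intervals are simultaneously active.
No point has more.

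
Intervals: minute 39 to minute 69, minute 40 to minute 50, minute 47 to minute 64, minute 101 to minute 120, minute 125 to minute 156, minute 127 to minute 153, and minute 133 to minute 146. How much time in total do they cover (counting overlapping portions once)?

80 minutes

Merged: minute 39 to minute 69, minute 101 to minute 120, minute 125 to minute 156.
Lengths: 30 minutes + 19 minutes + 31 minutes = 80 minutes.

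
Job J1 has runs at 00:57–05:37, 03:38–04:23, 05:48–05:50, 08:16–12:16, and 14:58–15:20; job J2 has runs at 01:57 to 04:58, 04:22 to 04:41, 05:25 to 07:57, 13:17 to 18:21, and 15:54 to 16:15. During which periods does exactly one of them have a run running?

Merge the first list: 00:57-05:37, 05:48-05:50, 08:16-12:16, 14:58-15:20.
Merge the second list: 01:57-04:58, 05:25-07:57, 13:17-18:21.
A \ B = 00:57-01:57, 04:58-05:25, 08:16-12:16.
B \ A = 05:37-05:48, 05:50-07:57, 13:17-14:58, 15:20-18:21.
Union of the two gives the symmetric difference.

00:57-01:57, 04:58-05:25, 05:37-05:48, 05:50-07:57, 08:16-12:16, 13:17-14:58, 15:20-18:21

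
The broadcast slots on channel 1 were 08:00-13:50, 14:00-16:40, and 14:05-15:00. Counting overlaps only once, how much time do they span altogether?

8 h 30 min

Merged: 08:00–13:50, 14:00–16:40.
Lengths: 5 h 50 min + 2 h 40 min = 8 h 30 min.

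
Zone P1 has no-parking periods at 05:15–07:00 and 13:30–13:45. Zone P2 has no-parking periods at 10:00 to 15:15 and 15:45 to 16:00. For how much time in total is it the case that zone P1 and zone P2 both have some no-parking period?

15 min

A ∩ B = 13:30-13:45.
Total: 15 min.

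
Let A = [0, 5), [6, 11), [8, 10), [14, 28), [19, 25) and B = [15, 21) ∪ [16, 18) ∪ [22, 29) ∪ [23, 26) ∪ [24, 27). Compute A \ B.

[0, 5) ∪ [6, 11) ∪ [14, 15) ∪ [21, 22)

A, merged: [0, 5), [6, 11), [14, 28).
B, merged: [15, 21), [22, 29).
[0, 5): nothing removed.
[6, 11): nothing removed.
[14, 28) \ B = [14, 15), [21, 22).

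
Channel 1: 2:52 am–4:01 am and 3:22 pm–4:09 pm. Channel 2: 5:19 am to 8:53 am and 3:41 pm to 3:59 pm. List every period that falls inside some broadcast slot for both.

2:52 am–4:01 am: no overlap with the second set.
3:22 pm–4:09 pm meets the second set on 3:41 pm–3:59 pm.

3:41 pm–3:59 pm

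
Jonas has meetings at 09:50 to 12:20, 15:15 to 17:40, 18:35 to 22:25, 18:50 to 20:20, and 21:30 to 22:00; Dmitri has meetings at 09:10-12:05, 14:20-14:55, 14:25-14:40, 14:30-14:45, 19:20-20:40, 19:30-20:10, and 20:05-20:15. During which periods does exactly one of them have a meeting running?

09:10–09:50, 12:05–12:20, 14:20–14:55, 15:15–17:40, 18:35–19:20, 20:40–22:25

A, merged: 09:50–12:20, 15:15–17:40, 18:35–22:25.
B, merged: 09:10–12:05, 14:20–14:55, 19:20–20:40.
A but not B: 12:05–12:20, 15:15–17:40, 18:35–19:20, 20:40–22:25.
B but not A: 09:10–09:50, 14:20–14:55.
Combining gives A △ B.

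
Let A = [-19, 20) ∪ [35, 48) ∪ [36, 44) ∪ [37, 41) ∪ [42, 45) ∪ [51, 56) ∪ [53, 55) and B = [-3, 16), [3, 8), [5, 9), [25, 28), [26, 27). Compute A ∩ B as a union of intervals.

[-3, 16)

Merge the first list: [-19, 20), [35, 48), [51, 56).
Merge the second list: [-3, 16), [25, 28).
[-19, 20) overlaps B on [-3, 16).
[35, 48) falls entirely outside B.
[51, 56) falls entirely outside B.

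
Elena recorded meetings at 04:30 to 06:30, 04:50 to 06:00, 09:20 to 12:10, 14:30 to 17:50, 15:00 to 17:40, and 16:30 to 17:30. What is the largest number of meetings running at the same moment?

3

At 16:30, 3 of the intervals are simultaneously active.
No point has more.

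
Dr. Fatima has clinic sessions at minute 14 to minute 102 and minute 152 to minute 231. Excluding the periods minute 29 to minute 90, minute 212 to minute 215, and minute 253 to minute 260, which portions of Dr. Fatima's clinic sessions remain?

minute 14 to minute 102 with B removed leaves minute 14 to minute 29, minute 90 to minute 102.
minute 152 to minute 231 with B removed leaves minute 152 to minute 212, minute 215 to minute 231.

minute 14 to minute 29, minute 90 to minute 102, minute 152 to minute 212, minute 215 to minute 231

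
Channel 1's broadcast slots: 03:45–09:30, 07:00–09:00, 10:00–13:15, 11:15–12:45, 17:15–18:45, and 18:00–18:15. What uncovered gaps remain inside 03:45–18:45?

The merged coverage is 03:45–09:30, 10:00–13:15, 17:15–18:45.
Complement within 03:45–18:45: 09:30–10:00, 13:15–17:15.

09:30–10:00, 13:15–17:15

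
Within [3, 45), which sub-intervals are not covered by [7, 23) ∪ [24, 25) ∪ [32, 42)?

[3, 7) ∪ [23, 24) ∪ [25, 32) ∪ [42, 45)

Covered (merged): [7, 23), [24, 25), [32, 42).
Gaps within [3, 45): [3, 7), [23, 24), [25, 32), [42, 45).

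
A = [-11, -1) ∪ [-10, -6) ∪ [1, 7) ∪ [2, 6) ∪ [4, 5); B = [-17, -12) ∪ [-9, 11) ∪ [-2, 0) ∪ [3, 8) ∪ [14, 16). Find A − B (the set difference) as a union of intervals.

[-11, -9)

A, merged: [-11, -1), [1, 7).
B, merged: [-17, -12), [-9, 11), [14, 16).
[-11, -1) \ B = [-11, -9).
[1, 7): entirely removed.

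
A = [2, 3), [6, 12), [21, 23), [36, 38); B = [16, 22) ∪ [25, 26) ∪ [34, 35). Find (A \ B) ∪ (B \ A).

[2, 3) ∪ [6, 12) ∪ [16, 21) ∪ [22, 23) ∪ [25, 26) ∪ [34, 35) ∪ [36, 38)

Only in the first: [2, 3), [6, 12), [22, 23), [36, 38).
Only in the second: [16, 21), [25, 26), [34, 35).
Together these are the periods covered by exactly one.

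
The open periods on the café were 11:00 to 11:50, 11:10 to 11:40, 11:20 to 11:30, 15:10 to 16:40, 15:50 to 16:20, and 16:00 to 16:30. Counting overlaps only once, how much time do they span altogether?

2 h 20 min

Merged: 11:00–11:50, 15:10–16:40.
Lengths: 50 min + 1 h 30 min = 2 h 20 min.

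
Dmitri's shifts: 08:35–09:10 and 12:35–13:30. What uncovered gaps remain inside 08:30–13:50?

08:30–08:35, 09:10–12:35, 13:30–13:50

After merging, the occupied span is 08:35–09:10, 12:35–13:30.
Uncovered inside 08:30–13:50: 08:30–08:35, 09:10–12:35, 13:30–13:50.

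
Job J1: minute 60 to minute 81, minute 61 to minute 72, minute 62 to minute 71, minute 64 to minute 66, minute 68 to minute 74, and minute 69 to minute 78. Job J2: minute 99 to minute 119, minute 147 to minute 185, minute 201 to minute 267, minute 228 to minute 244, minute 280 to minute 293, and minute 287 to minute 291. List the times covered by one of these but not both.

Merge the first list: minute 60 to minute 81.
Merge the second list: minute 99 to minute 119, minute 147 to minute 185, minute 201 to minute 267, minute 280 to minute 293.
A \ B = minute 60 to minute 81.
B \ A = minute 99 to minute 119, minute 147 to minute 185, minute 201 to minute 267, minute 280 to minute 293.
Union of the two gives the symmetric difference.

minute 60 to minute 81, minute 99 to minute 119, minute 147 to minute 185, minute 201 to minute 267, minute 280 to minute 293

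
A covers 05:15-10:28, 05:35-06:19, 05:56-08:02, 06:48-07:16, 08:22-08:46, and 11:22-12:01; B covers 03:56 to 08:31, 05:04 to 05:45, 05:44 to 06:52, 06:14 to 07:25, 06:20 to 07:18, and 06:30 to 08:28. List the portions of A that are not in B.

A, merged: 05:15-10:28, 11:22-12:01.
B, merged: 03:56-08:31.
05:15-10:28 minus B → 08:31-10:28.
11:22-12:01: no B overlap → unchanged.

08:31-10:28, 11:22-12:01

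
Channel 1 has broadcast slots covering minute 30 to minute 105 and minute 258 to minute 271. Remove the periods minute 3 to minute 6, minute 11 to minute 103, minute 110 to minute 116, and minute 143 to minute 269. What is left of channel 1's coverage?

minute 103 to minute 105, minute 269 to minute 271

minute 30 to minute 105 \ B = minute 103 to minute 105.
minute 258 to minute 271 \ B = minute 269 to minute 271.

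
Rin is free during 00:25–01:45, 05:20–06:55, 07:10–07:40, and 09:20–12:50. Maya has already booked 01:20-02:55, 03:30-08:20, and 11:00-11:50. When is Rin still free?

00:25–01:45 \ B = 00:25–01:20.
05:20–06:55: entirely removed.
07:10–07:40: entirely removed.
09:20–12:50 \ B = 09:20–11:00, 11:50–12:50.

00:25–01:20, 09:20–11:00, 11:50–12:50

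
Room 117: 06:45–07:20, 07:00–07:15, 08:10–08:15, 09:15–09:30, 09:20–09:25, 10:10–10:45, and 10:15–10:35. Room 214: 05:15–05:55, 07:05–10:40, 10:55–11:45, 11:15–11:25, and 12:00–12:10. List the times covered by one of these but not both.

A, merged: 06:45–07:20, 08:10–08:15, 09:15–09:30, 10:10–10:45.
B, merged: 05:15–05:55, 07:05–10:40, 10:55–11:45, 12:00–12:10.
A but not B: 06:45–07:05, 10:40–10:45.
B but not A: 05:15–05:55, 07:20–08:10, 08:15–09:15, 09:30–10:10, 10:55–11:45, 12:00–12:10.
Combining gives A △ B.

05:15–05:55, 06:45–07:05, 07:20–08:10, 08:15–09:15, 09:30–10:10, 10:40–10:45, 10:55–11:45, 12:00–12:10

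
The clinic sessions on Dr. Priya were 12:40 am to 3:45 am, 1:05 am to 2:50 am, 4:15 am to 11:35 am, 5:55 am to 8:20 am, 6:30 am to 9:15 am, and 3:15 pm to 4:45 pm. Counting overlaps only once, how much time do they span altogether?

11 h 55 min

Merged: 12:40 am–3:45 am, 4:15 am–11:35 am, 3:15 pm–4:45 pm.
Lengths: 3 h 5 min + 7 h 20 min + 1 h 30 min = 11 h 55 min.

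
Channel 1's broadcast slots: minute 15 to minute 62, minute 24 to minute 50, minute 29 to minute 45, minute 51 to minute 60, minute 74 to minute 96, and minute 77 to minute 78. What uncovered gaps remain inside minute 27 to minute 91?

minute 62 to minute 74

Covered (merged): minute 15 to minute 62, minute 74 to minute 96.
Gaps within minute 27 to minute 91: minute 62 to minute 74.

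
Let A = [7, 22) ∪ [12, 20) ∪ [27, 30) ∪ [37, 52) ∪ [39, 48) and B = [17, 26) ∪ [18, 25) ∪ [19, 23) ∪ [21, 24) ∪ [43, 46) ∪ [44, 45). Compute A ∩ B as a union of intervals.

[17, 22) ∪ [43, 46)

Merge the first list: [7, 22), [27, 30), [37, 52).
Merge the second list: [17, 26), [43, 46).
[7, 22) meets the second set on [17, 22).
[27, 30): no overlap with the second set.
[37, 52) meets the second set on [43, 46).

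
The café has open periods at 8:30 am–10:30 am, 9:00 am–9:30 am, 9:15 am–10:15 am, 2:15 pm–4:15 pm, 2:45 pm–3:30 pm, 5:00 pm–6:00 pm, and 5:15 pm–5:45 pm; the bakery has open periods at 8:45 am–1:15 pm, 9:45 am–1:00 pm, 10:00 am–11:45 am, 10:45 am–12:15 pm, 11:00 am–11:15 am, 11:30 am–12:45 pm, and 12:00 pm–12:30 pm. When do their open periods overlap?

8:45 am–10:30 am

Merge the first list: 8:30 am–10:30 am, 2:15 pm–4:15 pm, 5:00 pm–6:00 pm.
Merge the second list: 8:45 am–1:15 pm.
8:30 am–10:30 am ∩ B → 8:45 am–10:30 am.
2:15 pm–4:15 pm meets no B interval.
5:00 pm–6:00 pm meets no B interval.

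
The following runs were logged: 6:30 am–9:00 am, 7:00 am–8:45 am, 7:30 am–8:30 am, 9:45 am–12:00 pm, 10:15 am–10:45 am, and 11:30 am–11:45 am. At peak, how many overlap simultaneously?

At 7:30 am, 3 of the intervals are simultaneously active.
No point has more.

3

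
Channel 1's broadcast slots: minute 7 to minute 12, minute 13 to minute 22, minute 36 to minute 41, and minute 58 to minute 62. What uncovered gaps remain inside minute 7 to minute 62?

The merged coverage is minute 7 to minute 12, minute 13 to minute 22, minute 36 to minute 41, minute 58 to minute 62.
Uncovered inside minute 7 to minute 62: minute 12 to minute 13, minute 22 to minute 36, minute 41 to minute 58.

minute 12 to minute 13, minute 22 to minute 36, minute 41 to minute 58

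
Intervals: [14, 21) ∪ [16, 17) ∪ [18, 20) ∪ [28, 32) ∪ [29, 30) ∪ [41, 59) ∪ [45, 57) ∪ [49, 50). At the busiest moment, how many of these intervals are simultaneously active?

3

Sweep endpoints in order; track running count of active intervals.
Peak of 3 reached at 49.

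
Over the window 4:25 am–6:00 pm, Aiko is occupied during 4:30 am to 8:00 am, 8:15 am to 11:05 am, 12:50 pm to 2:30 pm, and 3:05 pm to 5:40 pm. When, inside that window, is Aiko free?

4:25 am–4:30 am, 8:00 am–8:15 am, 11:05 am–12:50 pm, 2:30 pm–3:05 pm, 5:40 pm–6:00 pm

The merged coverage is 4:30 am–8:00 am, 8:15 am–11:05 am, 12:50 pm–2:30 pm, 3:05 pm–5:40 pm.
Complement within 4:25 am–6:00 pm: 4:25 am–4:30 am, 8:00 am–8:15 am, 11:05 am–12:50 pm, 2:30 pm–3:05 pm, 5:40 pm–6:00 pm.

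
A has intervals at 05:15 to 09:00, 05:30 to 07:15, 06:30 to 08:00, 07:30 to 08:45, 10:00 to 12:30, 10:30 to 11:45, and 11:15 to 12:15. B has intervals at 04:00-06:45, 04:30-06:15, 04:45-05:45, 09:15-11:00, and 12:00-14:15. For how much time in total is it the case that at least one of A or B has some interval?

First set merges to 05:15–09:00, 10:00–12:30.
Second set merges to 04:00–06:45, 09:15–11:00, 12:00–14:15.
A ∪ B = 04:00–09:00, 09:15–14:15.
Total: 5 h + 5 h = 10 h.

10 h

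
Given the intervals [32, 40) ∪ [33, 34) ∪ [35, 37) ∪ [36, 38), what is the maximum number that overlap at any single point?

At 36, 3 of the intervals are simultaneously active.
No point has more.

3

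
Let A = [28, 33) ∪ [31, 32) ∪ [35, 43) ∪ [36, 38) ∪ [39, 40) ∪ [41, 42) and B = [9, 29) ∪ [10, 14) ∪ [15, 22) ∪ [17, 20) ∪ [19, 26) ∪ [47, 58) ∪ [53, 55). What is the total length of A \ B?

Merge the first list: [28, 33), [35, 43).
Merge the second list: [9, 29), [47, 58).
A \ B = [29, 33), [35, 43).
Total: 4 + 8 = 12.

12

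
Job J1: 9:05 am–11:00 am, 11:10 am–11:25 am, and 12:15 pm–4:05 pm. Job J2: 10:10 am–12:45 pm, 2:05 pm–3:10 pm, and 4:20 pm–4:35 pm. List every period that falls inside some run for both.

10:10 am–11:00 am, 11:10 am–11:25 am, 12:15 pm–12:45 pm, 2:05 pm–3:10 pm

9:05 am–11:00 am overlaps B on 10:10 am–11:00 am.
11:10 am–11:25 am overlaps B on 11:10 am–11:25 am.
12:15 pm–4:05 pm overlaps B on 12:15 pm–12:45 pm, 2:05 pm–3:10 pm.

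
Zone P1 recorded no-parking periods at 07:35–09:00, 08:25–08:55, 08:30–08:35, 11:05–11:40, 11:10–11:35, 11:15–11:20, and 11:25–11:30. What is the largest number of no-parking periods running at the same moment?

3

Sweep endpoints in order; track running count of active intervals.
Peak of 3 reached at 08:30.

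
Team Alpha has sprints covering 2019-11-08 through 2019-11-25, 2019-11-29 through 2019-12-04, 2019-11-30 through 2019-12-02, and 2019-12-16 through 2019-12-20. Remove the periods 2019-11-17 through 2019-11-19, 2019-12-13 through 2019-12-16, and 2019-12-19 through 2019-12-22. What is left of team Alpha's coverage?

Merge the first list: 2019-11-08 through 2019-11-25, 2019-11-29 through 2019-12-04, 2019-12-16 through 2019-12-20.
2019-11-08 through 2019-11-25 with B removed leaves 2019-11-08 through 2019-11-16, 2019-11-20 through 2019-11-25.
2019-11-29 through 2019-12-04 is untouched.
2019-12-16 through 2019-12-20 with B removed leaves 2019-12-17 through 2019-12-18.

2019-11-08 through 2019-11-16, 2019-11-20 through 2019-11-25, 2019-11-29 through 2019-12-04, 2019-12-17 through 2019-12-18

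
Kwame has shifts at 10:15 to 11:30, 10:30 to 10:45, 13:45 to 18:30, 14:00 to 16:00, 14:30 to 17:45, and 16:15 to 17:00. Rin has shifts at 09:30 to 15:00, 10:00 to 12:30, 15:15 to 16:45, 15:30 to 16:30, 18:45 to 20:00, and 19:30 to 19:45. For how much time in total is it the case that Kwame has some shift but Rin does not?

2 h

Merge the first list: 10:15-11:30, 13:45-18:30.
Merge the second list: 09:30-15:00, 15:15-16:45, 18:45-20:00.
A \ B = 15:00-15:15, 16:45-18:30.
Total: 15 min + 1 h 45 min = 2 h.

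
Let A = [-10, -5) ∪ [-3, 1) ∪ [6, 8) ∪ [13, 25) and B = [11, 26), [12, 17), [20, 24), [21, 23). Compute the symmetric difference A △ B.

[-10, -5) ∪ [-3, 1) ∪ [6, 8) ∪ [11, 13) ∪ [25, 26)

Second set merges to [11, 26).
A but not B: [-10, -5), [-3, 1), [6, 8).
B but not A: [11, 13), [25, 26).
Combining gives A △ B.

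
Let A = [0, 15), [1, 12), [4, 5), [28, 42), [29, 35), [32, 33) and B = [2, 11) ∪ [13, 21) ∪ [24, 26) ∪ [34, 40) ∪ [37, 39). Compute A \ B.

[0, 2) ∪ [11, 13) ∪ [28, 34) ∪ [40, 42)

A, merged: [0, 15), [28, 42).
B, merged: [2, 11), [13, 21), [24, 26), [34, 40).
[0, 15) with B removed leaves [0, 2), [11, 13).
[28, 42) with B removed leaves [28, 34), [40, 42).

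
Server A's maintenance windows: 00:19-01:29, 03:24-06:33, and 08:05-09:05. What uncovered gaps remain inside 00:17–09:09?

Covered (merged): 00:19-01:29, 03:24-06:33, 08:05-09:05.
Uncovered inside 00:17-09:09: 00:17-00:19, 01:29-03:24, 06:33-08:05, 09:05-09:09.

00:17-00:19, 01:29-03:24, 06:33-08:05, 09:05-09:09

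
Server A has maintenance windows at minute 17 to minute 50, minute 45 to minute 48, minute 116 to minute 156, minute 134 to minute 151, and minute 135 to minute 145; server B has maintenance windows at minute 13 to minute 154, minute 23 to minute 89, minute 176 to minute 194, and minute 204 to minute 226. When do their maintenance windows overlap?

minute 17 to minute 50, minute 116 to minute 154

A, merged: minute 17 to minute 50, minute 116 to minute 156.
B, merged: minute 13 to minute 154, minute 176 to minute 194, minute 204 to minute 226.
minute 17 to minute 50 overlaps B on minute 17 to minute 50.
minute 116 to minute 156 overlaps B on minute 116 to minute 154.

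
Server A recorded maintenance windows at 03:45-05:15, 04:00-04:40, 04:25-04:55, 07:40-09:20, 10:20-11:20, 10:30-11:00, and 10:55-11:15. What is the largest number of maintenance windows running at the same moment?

3

At 04:25, 3 of the intervals are simultaneously active.
No point has more.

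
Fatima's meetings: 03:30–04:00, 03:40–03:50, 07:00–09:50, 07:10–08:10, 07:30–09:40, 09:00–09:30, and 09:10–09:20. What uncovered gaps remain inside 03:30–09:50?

Covered (merged): 03:30-04:00, 07:00-09:50.
Complement within 03:30-09:50: 04:00-07:00.

04:00-07:00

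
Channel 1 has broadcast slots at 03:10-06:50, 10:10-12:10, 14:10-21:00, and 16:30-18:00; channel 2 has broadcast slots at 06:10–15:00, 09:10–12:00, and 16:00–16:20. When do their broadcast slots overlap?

06:10–06:50, 10:10–12:10, 14:10–15:00, 16:00–16:20

A, merged: 03:10–06:50, 10:10–12:10, 14:10–21:00.
B, merged: 06:10–15:00, 16:00–16:20.
03:10–06:50 ∩ B → 06:10–06:50.
10:10–12:10 ∩ B → 10:10–12:10.
14:10–21:00 ∩ B → 14:10–15:00, 16:00–16:20.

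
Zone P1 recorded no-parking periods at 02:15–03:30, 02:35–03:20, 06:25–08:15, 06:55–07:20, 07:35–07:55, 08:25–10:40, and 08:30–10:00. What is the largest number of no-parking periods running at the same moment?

Sweep endpoints in order; track running count of active intervals.
Peak of 2 reached at 02:35.

2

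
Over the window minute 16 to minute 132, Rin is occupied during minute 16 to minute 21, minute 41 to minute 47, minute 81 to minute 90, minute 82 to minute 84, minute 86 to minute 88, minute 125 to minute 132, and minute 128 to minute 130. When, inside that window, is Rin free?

After merging, the occupied span is minute 16 to minute 21, minute 41 to minute 47, minute 81 to minute 90, minute 125 to minute 132.
Uncovered inside minute 16 to minute 132: minute 21 to minute 41, minute 47 to minute 81, minute 90 to minute 125.

minute 21 to minute 41, minute 47 to minute 81, minute 90 to minute 125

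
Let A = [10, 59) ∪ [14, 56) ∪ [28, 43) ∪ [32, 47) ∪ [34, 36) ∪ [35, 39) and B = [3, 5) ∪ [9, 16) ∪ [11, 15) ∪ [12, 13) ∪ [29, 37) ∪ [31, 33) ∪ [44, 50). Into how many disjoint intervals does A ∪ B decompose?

First set merges to [10, 59).
Second set merges to [3, 5), [9, 16), [29, 37), [44, 50).
A ∪ B = [3, 5), [9, 59).
That is 2 disjoint pieces.

2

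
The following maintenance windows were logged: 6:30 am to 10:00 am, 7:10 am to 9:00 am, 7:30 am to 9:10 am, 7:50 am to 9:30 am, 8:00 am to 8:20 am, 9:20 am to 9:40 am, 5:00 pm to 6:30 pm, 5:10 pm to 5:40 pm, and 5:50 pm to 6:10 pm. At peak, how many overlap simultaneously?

5

Walk the sorted start/end points keeping a running depth.
The depth first hits 5 at 8:00 am.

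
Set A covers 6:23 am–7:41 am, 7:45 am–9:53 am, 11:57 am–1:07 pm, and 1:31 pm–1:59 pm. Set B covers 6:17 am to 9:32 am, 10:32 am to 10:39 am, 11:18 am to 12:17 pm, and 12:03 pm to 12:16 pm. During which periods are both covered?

B, merged: 6:17 am–9:32 am, 10:32 am–10:39 am, 11:18 am–12:17 pm.
6:23 am–7:41 am overlaps B on 6:23 am–7:41 am.
7:45 am–9:53 am overlaps B on 7:45 am–9:32 am.
11:57 am–1:07 pm overlaps B on 11:57 am–12:17 pm.
1:31 pm–1:59 pm falls entirely outside B.

6:23 am–7:41 am, 7:45 am–9:32 am, 11:57 am–12:17 pm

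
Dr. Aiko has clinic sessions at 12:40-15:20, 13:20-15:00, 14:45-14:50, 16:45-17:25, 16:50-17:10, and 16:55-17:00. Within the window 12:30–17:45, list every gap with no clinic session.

The merged coverage is 12:40–15:20, 16:45–17:25.
Gaps within 12:30–17:45: 12:30–12:40, 15:20–16:45, 17:25–17:45.

12:30–12:40, 15:20–16:45, 17:25–17:45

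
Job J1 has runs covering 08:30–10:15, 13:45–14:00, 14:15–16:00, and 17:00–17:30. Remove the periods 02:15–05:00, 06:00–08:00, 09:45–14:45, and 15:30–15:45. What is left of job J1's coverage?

08:30–09:45, 14:45–15:30, 15:45–16:00, 17:00–17:30

08:30–10:15 with B removed leaves 08:30–09:45.
13:45–14:00 lies entirely inside B → drops out.
14:15–16:00 with B removed leaves 14:45–15:30, 15:45–16:00.
17:00–17:30 is untouched.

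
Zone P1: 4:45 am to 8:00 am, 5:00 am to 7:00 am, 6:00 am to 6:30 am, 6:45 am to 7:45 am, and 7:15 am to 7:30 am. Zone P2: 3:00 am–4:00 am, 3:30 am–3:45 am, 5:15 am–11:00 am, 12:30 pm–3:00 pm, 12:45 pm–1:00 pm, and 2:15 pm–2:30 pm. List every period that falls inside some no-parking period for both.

5:15 am–8:00 am

First set merges to 4:45 am–8:00 am.
Second set merges to 3:00 am–4:00 am, 5:15 am–11:00 am, 12:30 pm–3:00 pm.
4:45 am–8:00 am overlaps B on 5:15 am–8:00 am.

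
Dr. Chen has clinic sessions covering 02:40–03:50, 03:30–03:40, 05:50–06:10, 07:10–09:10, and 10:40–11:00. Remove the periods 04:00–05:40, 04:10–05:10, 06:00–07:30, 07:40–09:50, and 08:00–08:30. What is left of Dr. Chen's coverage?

First set merges to 02:40-03:50, 05:50-06:10, 07:10-09:10, 10:40-11:00.
Second set merges to 04:00-05:40, 06:00-07:30, 07:40-09:50.
02:40-03:50: nothing removed.
05:50-06:10 \ B = 05:50-06:00.
07:10-09:10 \ B = 07:30-07:40.
10:40-11:00: nothing removed.

02:40-03:50, 05:50-06:00, 07:30-07:40, 10:40-11:00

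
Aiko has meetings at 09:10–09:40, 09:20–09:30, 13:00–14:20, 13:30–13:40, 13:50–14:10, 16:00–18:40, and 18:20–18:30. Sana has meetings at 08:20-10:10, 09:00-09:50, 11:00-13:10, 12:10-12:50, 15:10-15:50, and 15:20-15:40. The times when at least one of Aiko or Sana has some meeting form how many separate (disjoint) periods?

First set merges to 09:10–09:40, 13:00–14:20, 16:00–18:40.
Second set merges to 08:20–10:10, 11:00–13:10, 15:10–15:50.
A ∪ B = 08:20–10:10, 11:00–14:20, 15:10–15:50, 16:00–18:40.
That is 4 disjoint pieces.

4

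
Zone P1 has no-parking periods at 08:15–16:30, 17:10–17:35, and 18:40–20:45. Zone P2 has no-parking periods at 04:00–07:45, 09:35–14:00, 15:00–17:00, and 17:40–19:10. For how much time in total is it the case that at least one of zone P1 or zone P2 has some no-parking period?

A ∪ B = 04:00–07:45, 08:15–17:00, 17:10–17:35, 17:40–20:45.
Total: 3 h 45 min + 8 h 45 min + 25 min + 3 h 5 min = 16 h.

16 h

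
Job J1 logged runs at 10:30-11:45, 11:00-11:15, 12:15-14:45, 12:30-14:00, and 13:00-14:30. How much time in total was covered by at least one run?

Merged: 10:30–11:45, 12:15–14:45.
Lengths: 1 h 15 min + 2 h 30 min = 3 h 45 min.

3 h 45 min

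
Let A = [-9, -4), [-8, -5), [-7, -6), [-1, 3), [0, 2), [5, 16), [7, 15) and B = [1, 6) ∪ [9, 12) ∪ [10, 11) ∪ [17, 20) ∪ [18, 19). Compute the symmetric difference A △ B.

[-9, -4) ∪ [-1, 1) ∪ [3, 5) ∪ [6, 9) ∪ [12, 16) ∪ [17, 20)

First set merges to [-9, -4), [-1, 3), [5, 16).
Second set merges to [1, 6), [9, 12), [17, 20).
A but not B: [-9, -4), [-1, 1), [6, 9), [12, 16).
B but not A: [3, 5), [17, 20).
Combining gives A △ B.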